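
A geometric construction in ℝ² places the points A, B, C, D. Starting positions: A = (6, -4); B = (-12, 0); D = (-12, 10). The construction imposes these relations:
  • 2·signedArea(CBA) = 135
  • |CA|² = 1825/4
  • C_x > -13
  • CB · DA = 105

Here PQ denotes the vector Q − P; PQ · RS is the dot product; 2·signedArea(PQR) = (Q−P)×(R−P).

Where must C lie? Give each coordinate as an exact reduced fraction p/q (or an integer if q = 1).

C = (-12, 15/2)

1. C_x = -12  [2·signedArea(CBA) = 135 ∩ CB · DA = 105]
2. C_y = 15/2  [2·signedArea(CBA) = 135 ∩ CB · DA = 105]
   → C = (-12, 15/2)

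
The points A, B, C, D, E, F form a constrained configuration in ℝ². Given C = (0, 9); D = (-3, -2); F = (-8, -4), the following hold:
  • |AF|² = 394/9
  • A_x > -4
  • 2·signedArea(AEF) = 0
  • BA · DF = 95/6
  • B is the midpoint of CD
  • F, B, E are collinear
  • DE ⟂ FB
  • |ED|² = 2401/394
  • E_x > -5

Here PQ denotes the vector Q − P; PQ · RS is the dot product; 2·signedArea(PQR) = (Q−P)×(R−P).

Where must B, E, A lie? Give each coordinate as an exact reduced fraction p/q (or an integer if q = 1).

1. B_x = -3/2  [B is the midpoint of CD]
2. B_y = 7/2  [B is the midpoint of CD]
   → B = (-3/2, 7/2)
3. E_x = -1917/394  [F, B, E are collinear ∩ DE ⟂ FB]
4. E_y = -151/394  [F, B, E are collinear ∩ DE ⟂ FB]
   → E = (-1917/394, -151/394)
5. A_x = -11/3  [2·signedArea(AEF) = 0 ∩ BA · DF = 95/6]
6. A_y = 1  [2·signedArea(AEF) = 0 ∩ BA · DF = 95/6]
   → A = (-11/3, 1)

A = (-11/3, 1)
B = (-3/2, 7/2)
E = (-1917/394, -151/394)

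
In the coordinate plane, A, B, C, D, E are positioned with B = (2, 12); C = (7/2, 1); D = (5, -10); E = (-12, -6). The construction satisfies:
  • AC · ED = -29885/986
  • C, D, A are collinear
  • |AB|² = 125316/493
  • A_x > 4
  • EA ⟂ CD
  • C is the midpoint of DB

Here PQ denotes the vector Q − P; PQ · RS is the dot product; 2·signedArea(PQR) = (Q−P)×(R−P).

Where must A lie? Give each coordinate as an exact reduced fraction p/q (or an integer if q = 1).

A = (2048/493, -1872/493)

1. A_x = 2048/493  [C, D, A are collinear ∩ EA ⟂ CD]
2. A_y = -1872/493  [C, D, A are collinear ∩ EA ⟂ CD]
   → A = (2048/493, -1872/493)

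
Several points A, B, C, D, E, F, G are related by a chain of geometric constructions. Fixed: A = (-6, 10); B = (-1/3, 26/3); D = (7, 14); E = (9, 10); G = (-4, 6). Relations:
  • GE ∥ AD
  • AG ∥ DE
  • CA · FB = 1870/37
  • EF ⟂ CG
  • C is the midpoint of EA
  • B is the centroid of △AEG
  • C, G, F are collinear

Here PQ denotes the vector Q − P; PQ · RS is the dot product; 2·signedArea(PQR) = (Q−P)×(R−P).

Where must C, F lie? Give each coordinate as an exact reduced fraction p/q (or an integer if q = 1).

1. C_x = 3/2  [C is the midpoint of EA]
2. C_y = 10  [C is the midpoint of EA]
   → C = (3/2, 10)
3. F_x = 237/37  [C, G, F are collinear ∩ EF ⟂ CG]
4. F_y = 502/37  [C, G, F are collinear ∩ EF ⟂ CG]
   → F = (237/37, 502/37)

C = (3/2, 10)
F = (237/37, 502/37)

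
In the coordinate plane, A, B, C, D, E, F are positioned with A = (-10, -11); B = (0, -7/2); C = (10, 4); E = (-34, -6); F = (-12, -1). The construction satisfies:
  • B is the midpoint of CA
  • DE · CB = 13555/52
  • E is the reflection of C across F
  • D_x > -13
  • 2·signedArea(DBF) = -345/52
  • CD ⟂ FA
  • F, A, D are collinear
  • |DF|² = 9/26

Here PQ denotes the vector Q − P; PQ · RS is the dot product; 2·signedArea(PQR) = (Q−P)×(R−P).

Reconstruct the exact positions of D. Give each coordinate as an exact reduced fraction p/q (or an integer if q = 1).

1. D_x = -315/26  [F, A, D are collinear ∩ CD ⟂ FA]
2. D_y = -11/26  [F, A, D are collinear ∩ CD ⟂ FA]
   → D = (-315/26, -11/26)

D = (-315/26, -11/26)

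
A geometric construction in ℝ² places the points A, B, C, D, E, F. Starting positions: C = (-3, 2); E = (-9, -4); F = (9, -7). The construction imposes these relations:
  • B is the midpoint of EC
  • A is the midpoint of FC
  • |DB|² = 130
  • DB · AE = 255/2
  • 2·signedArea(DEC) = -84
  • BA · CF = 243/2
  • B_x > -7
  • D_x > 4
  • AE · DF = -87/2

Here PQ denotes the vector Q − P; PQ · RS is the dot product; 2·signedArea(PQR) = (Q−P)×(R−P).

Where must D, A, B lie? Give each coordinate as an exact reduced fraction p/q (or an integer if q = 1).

A = (3, -5/2)
B = (-6, -1)
D = (5, -4)

1. A_x = 3  [A is the midpoint of FC]
2. A_y = -5/2  [A is the midpoint of FC]
   → A = (3, -5/2)
3. B_x = -6  [B is the midpoint of EC]
4. B_y = -1  [B is the midpoint of EC]
   → B = (-6, -1)
5. D_x = 5  [2·signedArea(DEC) = -84 ∩ AE · DF = -87/2]
6. D_y = -4  [2·signedArea(DEC) = -84 ∩ AE · DF = -87/2]
   → D = (5, -4)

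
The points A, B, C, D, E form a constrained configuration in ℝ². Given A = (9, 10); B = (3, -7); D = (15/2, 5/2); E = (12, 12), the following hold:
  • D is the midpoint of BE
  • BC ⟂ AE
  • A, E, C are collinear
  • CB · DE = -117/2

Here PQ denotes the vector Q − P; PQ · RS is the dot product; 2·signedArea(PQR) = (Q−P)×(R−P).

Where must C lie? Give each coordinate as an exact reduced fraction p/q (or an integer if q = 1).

C = (-3, 2)

1. C_x = -3  [A, E, C are collinear ∩ BC ⟂ AE]
2. C_y = 2  [A, E, C are collinear ∩ BC ⟂ AE]
   → C = (-3, 2)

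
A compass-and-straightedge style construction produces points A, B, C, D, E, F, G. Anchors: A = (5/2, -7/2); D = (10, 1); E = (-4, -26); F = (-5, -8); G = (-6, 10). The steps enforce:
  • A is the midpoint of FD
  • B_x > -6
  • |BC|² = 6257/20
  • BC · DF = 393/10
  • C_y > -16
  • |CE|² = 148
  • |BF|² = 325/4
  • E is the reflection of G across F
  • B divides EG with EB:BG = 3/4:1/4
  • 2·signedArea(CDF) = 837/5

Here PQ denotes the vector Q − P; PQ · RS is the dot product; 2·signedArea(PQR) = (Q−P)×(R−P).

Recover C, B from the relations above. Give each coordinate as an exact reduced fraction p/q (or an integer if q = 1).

B = (-11/2, 1)
C = (8/5, -76/5)

1. C_x = 8/5  [line 9·x + -15·y + -1212/5 = 0 ∩ |CE|² = 148]
2. C_y = -76/5  [line 9·x + -15·y + -1212/5 = 0 ∩ |CE|² = 148]
   → C = (8/5, -76/5)
3. B_x = -11/2  [B divides EG with EB:BG = 3/4:1/4]
4. B_y = 1  [B divides EG with EB:BG = 3/4:1/4]
   → B = (-11/2, 1)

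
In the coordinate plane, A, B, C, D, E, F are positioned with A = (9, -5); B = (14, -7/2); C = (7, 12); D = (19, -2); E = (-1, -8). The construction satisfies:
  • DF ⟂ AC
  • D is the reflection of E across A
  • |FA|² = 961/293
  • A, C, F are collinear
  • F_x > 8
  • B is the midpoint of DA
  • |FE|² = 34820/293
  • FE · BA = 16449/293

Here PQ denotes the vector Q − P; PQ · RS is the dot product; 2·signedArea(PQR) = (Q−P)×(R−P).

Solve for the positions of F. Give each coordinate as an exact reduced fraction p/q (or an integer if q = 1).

F = (2575/293, -938/293)

1. F_x = 2575/293  [A, C, F are collinear ∩ DF ⟂ AC]
2. F_y = -938/293  [A, C, F are collinear ∩ DF ⟂ AC]
   → F = (2575/293, -938/293)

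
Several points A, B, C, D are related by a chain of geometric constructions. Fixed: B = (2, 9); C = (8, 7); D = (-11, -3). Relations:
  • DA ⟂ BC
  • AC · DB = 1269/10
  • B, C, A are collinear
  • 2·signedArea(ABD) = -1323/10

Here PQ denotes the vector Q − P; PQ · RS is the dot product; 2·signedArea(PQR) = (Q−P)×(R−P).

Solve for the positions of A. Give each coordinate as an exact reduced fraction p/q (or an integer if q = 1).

1. A_x = -61/10  [B, C, A are collinear ∩ DA ⟂ BC]
2. A_y = 117/10  [B, C, A are collinear ∩ DA ⟂ BC]
   → A = (-61/10, 117/10)

A = (-61/10, 117/10)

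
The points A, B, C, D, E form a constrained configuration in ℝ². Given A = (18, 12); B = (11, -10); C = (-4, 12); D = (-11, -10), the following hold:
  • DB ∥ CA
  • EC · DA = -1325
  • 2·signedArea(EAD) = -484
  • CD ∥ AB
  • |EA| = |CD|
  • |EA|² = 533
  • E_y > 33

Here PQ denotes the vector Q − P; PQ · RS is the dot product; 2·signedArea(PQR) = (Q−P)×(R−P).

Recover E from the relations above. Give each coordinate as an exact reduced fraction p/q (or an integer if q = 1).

E = (25, 34)

1. E_x = 25  [2·signedArea(EAD) = -484 ∩ EC · DA = -1325]
2. E_y = 34  [2·signedArea(EAD) = -484 ∩ EC · DA = -1325]
   → E = (25, 34)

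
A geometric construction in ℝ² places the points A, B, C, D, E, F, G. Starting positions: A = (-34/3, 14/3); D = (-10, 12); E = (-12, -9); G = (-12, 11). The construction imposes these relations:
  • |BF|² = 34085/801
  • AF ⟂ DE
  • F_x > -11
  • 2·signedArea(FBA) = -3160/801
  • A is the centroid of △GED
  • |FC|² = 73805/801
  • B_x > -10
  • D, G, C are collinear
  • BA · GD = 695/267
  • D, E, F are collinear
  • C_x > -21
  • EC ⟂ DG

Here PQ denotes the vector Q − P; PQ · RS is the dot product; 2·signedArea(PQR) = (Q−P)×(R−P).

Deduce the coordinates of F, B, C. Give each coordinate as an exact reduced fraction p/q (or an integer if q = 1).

B = (-2512/267, -159/89)
C = (-20, 7)
F = (-2858/267, 410/89)

1. F_x = -2858/267  [D, E, F are collinear ∩ AF ⟂ DE]
2. F_y = 410/89  [D, E, F are collinear ∩ AF ⟂ DE]
   → F = (-2858/267, 410/89)
3. B_x = -2512/267  [BA · GD = 695/267 ∩ 2·signedArea(FBA) = -3160/801]
4. B_y = -159/89  [BA · GD = 695/267 ∩ 2·signedArea(FBA) = -3160/801]
   → B = (-2512/267, -159/89)
5. C_x = -20  [D, G, C are collinear ∩ EC ⟂ DG]
6. C_y = 7  [D, G, C are collinear ∩ EC ⟂ DG]
   → C = (-20, 7)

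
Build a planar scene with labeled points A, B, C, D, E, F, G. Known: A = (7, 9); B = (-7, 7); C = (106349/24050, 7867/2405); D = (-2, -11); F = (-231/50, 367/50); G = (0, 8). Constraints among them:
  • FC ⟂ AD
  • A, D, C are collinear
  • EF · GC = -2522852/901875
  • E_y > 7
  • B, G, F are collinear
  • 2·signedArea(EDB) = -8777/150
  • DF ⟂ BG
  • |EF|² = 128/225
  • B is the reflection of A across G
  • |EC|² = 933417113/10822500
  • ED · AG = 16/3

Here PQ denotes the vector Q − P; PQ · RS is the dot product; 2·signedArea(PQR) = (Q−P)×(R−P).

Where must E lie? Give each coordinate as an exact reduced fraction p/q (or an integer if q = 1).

E = (-581/150, 1117/150)

1. E_x = -581/150  [EF · GC = -2522852/901875 ∩ ED · AG = 16/3]
2. E_y = 1117/150  [EF · GC = -2522852/901875 ∩ ED · AG = 16/3]
   → E = (-581/150, 1117/150)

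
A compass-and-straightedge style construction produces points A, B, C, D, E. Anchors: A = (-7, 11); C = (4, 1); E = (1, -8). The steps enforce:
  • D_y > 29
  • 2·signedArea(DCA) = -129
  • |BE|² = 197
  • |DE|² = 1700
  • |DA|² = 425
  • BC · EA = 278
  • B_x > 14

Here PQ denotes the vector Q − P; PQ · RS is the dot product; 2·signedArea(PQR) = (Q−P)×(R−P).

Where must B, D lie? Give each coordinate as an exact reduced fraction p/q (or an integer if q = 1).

1. B_x = 15  [line 8·x + -19·y + -291 = 0 ∩ |BE|² = 197]
2. B_y = -9  [line 8·x + -19·y + -291 = 0 ∩ |BE|² = 197]
   → B = (15, -9)
3. D_x = -15  [line -10·x + -11·y + 180 = 0 ∩ |DA|² = 425]
4. D_y = 30  [line -10·x + -11·y + 180 = 0 ∩ |DA|² = 425]
   → D = (-15, 30)

B = (15, -9)
D = (-15, 30)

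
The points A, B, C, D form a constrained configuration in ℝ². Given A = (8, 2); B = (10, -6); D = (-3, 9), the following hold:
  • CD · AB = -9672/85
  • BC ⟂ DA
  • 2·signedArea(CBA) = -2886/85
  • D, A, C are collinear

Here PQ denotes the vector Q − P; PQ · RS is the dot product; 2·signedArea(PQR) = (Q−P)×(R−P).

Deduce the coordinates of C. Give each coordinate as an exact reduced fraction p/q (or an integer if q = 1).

1. C_x = 1109/85  [D, A, C are collinear ∩ BC ⟂ DA]
2. C_y = -103/85  [D, A, C are collinear ∩ BC ⟂ DA]
   → C = (1109/85, -103/85)

C = (1109/85, -103/85)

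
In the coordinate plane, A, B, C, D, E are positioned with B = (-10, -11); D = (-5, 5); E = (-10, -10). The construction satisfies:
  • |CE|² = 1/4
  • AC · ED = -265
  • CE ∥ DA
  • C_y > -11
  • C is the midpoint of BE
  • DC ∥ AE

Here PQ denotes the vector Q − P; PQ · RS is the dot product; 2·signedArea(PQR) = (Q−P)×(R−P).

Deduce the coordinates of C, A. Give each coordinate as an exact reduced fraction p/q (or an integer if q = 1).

A = (-5, 11/2)
C = (-10, -21/2)

1. C_x = -10  [C is the midpoint of BE]
2. C_y = -21/2  [C is the midpoint of BE]
   → C = (-10, -21/2)
3. A_x = -5  [DC ∥ AE ∩ CE ∥ DA]
4. A_y = 11/2  [DC ∥ AE ∩ CE ∥ DA]
   → A = (-5, 11/2)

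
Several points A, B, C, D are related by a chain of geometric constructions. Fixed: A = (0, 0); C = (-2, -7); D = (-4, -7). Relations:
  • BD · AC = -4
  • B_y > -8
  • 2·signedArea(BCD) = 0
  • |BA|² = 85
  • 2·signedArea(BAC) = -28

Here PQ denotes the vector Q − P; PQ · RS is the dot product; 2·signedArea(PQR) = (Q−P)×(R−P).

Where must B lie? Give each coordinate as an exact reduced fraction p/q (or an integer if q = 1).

1. B_x = -6  [2·signedArea(BCD) = 0 ∩ 2·signedArea(BAC) = -28]
2. B_y = -7  [2·signedArea(BCD) = 0 ∩ 2·signedArea(BAC) = -28]
   → B = (-6, -7)

B = (-6, -7)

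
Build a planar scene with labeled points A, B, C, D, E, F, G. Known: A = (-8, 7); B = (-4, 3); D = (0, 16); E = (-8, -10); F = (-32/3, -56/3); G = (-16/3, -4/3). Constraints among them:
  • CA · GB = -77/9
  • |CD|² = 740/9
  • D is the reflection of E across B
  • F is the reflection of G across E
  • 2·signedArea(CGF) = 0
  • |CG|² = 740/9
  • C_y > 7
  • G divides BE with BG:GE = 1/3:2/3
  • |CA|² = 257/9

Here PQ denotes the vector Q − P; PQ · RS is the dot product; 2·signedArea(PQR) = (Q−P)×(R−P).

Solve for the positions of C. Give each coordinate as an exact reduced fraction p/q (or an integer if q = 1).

C = (-8/3, 22/3)

1. C_x = -8/3  [2·signedArea(CGF) = 0 ∩ CA · GB = -77/9]
2. C_y = 22/3  [2·signedArea(CGF) = 0 ∩ CA · GB = -77/9]
   → C = (-8/3, 22/3)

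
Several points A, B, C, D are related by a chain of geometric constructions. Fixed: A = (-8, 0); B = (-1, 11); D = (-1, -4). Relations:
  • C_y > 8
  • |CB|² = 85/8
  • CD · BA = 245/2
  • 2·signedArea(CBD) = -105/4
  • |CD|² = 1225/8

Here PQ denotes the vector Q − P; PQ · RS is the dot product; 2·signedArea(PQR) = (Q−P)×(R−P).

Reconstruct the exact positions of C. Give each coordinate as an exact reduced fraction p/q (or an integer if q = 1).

1. C_x = -11/4  [2·signedArea(CBD) = -105/4 ∩ CD · BA = 245/2]
2. C_y = 33/4  [2·signedArea(CBD) = -105/4 ∩ CD · BA = 245/2]
   → C = (-11/4, 33/4)

C = (-11/4, 33/4)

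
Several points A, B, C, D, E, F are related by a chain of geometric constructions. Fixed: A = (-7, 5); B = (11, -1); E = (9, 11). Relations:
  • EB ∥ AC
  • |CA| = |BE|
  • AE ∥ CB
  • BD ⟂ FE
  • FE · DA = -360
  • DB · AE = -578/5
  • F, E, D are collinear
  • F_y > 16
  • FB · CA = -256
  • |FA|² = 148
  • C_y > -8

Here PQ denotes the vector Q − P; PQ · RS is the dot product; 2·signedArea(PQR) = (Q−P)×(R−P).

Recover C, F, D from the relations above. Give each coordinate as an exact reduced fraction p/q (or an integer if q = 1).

1. C_x = -5  [AE ∥ CB ∩ EB ∥ AC]
2. C_y = -7  [AE ∥ CB ∩ EB ∥ AC]
   → C = (-5, -7)
3. F_x = -9  [line 2·x + -12·y + 222 = 0 ∩ |FA|² = 148]
4. F_y = 17  [line 2·x + -12·y + 222 = 0 ∩ |FA|² = 148]
   → F = (-9, 17)
5. D_x = 72/5  [FE · DA = -360 ∩ F, E, D are collinear]
6. D_y = 46/5  [FE · DA = -360 ∩ F, E, D are collinear]
   → D = (72/5, 46/5)

C = (-5, -7)
D = (72/5, 46/5)
F = (-9, 17)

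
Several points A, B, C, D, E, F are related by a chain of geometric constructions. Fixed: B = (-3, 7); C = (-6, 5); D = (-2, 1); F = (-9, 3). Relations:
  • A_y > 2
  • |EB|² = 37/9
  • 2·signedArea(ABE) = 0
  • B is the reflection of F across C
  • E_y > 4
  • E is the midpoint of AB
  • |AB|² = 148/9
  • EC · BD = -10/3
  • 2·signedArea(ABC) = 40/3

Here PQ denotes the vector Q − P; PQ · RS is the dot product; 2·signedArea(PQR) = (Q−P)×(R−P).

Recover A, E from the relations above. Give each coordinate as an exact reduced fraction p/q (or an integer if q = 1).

A = (-7/3, 3)
E = (-8/3, 5)

1. E_x = -8/3  [line -1·x + 6·y + -98/3 = 0 ∩ |EB|² = 37/9]
2. E_y = 5  [line -1·x + 6·y + -98/3 = 0 ∩ |EB|² = 37/9]
   → E = (-8/3, 5)
3. A_x = -7/3  [2·signedArea(ABE) = 0 ∩ E is the midpoint of AB]
4. A_y = 3  [2·signedArea(ABE) = 0 ∩ E is the midpoint of AB]
   → A = (-7/3, 3)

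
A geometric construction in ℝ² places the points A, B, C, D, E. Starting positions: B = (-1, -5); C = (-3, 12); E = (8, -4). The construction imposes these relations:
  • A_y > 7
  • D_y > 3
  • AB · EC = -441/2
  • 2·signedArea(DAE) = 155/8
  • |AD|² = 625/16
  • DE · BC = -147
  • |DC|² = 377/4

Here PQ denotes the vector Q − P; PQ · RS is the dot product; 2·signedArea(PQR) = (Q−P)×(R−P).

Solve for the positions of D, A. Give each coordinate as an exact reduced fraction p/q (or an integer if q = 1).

1. D_x = 5/2  [line 2·x + -17·y + 63 = 0 ∩ |DC|² = 377/4]
2. D_y = 4  [line 2·x + -17·y + 63 = 0 ∩ |DC|² = 377/4]
   → D = (5/2, 4)
3. A_x = -5/2  [AB · EC = -441/2 ∩ 2·signedArea(DAE) = 155/8]
4. A_y = 31/4  [AB · EC = -441/2 ∩ 2·signedArea(DAE) = 155/8]
   → A = (-5/2, 31/4)

A = (-5/2, 31/4)
D = (5/2, 4)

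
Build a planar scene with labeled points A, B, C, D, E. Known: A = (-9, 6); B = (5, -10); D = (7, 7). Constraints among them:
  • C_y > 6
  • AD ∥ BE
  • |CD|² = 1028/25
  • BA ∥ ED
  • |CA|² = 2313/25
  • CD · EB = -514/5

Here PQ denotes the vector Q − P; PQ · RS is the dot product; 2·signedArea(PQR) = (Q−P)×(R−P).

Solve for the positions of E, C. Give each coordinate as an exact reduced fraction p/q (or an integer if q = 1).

1. E_x = 21  [BA ∥ ED ∩ AD ∥ BE]
2. E_y = -9  [BA ∥ ED ∩ AD ∥ BE]
   → E = (21, -9)
3. C_x = 3/5  [line 16·x + 1·y + -81/5 = 0 ∩ |CA|² = 2313/25]
4. C_y = 33/5  [line 16·x + 1·y + -81/5 = 0 ∩ |CA|² = 2313/25]
   → C = (3/5, 33/5)

C = (3/5, 33/5)
E = (21, -9)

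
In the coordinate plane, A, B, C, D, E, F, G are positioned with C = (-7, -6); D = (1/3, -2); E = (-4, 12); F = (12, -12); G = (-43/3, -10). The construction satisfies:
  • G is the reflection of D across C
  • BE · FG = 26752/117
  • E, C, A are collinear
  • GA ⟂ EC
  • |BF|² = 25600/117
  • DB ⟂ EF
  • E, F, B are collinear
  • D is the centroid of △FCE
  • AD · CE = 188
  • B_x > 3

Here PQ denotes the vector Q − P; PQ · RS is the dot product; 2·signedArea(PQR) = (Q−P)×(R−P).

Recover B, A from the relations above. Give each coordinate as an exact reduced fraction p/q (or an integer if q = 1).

1. B_x = 148/39  [E, F, B are collinear ∩ DB ⟂ EF]
2. B_y = 4/13  [E, F, B are collinear ∩ DB ⟂ EF]
   → B = (148/39, 4/13)
3. A_x = -871/111  [E, C, A are collinear ∩ GA ⟂ EC]
4. A_y = -410/37  [E, C, A are collinear ∩ GA ⟂ EC]
   → A = (-871/111, -410/37)

A = (-871/111, -410/37)
B = (148/39, 4/13)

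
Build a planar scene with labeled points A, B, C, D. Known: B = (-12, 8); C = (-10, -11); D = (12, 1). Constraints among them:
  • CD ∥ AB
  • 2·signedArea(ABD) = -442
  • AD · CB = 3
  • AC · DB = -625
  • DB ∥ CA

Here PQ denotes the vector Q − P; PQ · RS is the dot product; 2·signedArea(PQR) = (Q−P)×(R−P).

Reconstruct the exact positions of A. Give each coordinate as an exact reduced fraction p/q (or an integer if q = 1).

A = (-34, -4)

1. A_x = -34  [CD ∥ AB ∩ DB ∥ CA]
2. A_y = -4  [CD ∥ AB ∩ DB ∥ CA]
   → A = (-34, -4)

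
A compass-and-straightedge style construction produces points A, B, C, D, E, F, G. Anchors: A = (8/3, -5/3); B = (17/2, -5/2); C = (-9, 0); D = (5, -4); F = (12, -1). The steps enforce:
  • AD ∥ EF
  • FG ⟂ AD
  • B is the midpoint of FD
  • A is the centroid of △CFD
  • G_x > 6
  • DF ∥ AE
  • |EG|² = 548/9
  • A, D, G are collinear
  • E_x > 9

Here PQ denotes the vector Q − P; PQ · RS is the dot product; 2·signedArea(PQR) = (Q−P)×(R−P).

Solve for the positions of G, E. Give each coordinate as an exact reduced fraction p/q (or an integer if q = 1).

E = (29/3, 4/3)
G = (7, -6)

1. G_x = 7  [A, D, G are collinear ∩ FG ⟂ AD]
2. G_y = -6  [A, D, G are collinear ∩ FG ⟂ AD]
   → G = (7, -6)
3. E_x = 29/3  [AD ∥ EF ∩ DF ∥ AE]
4. E_y = 4/3  [AD ∥ EF ∩ DF ∥ AE]
   → E = (29/3, 4/3)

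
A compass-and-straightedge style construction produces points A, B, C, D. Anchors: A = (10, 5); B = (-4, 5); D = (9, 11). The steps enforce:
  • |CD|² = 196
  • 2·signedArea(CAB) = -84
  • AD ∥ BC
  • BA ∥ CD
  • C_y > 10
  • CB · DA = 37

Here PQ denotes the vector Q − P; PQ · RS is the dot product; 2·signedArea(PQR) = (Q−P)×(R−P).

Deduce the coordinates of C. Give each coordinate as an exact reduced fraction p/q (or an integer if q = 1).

1. C_x = -5  [BA ∥ CD ∩ AD ∥ BC]
2. C_y = 11  [BA ∥ CD ∩ AD ∥ BC]
   → C = (-5, 11)

C = (-5, 11)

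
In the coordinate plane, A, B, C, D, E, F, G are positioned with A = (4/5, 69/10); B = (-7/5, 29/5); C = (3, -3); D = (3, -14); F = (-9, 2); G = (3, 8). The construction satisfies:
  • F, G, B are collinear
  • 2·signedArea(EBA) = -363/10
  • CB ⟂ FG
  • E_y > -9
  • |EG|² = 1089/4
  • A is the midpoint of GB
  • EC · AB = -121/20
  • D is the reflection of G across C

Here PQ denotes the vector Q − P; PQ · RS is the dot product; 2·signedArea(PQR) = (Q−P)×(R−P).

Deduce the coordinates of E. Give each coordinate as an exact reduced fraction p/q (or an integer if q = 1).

E = (3, -17/2)

1. E_x = 3  [2·signedArea(EBA) = -363/10 ∩ EC · AB = -121/20]
2. E_y = -17/2  [2·signedArea(EBA) = -363/10 ∩ EC · AB = -121/20]
   → E = (3, -17/2)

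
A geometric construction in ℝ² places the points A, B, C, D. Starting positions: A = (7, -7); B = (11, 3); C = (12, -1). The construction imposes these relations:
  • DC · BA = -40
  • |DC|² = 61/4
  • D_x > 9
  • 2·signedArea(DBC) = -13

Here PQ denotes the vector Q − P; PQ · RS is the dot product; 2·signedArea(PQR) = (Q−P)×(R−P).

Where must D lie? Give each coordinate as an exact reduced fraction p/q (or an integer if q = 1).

D = (19/2, -4)

1. D_x = 19/2  [DC · BA = -40 ∩ 2·signedArea(DBC) = -13]
2. D_y = -4  [DC · BA = -40 ∩ 2·signedArea(DBC) = -13]
   → D = (19/2, -4)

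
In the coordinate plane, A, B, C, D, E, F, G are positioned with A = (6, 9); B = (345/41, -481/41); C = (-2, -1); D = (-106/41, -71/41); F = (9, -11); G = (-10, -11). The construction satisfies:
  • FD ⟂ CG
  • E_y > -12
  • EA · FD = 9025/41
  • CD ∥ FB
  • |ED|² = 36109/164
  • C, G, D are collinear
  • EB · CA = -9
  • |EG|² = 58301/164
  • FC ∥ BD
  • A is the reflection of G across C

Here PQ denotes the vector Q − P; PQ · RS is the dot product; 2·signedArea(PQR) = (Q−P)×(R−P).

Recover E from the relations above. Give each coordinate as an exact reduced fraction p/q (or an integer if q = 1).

E = (363/41, -917/82)

1. E_x = 363/41  [EB · CA = -9 ∩ EA · FD = 9025/41]
2. E_y = -917/82  [EB · CA = -9 ∩ EA · FD = 9025/41]
   → E = (363/41, -917/82)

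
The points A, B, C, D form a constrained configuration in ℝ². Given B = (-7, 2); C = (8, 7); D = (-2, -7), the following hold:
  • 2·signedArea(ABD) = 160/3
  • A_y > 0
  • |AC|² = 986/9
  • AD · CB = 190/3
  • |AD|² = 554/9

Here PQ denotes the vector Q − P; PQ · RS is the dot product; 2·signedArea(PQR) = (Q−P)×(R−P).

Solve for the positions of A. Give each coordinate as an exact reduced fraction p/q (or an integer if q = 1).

A = (-1/3, 2/3)

1. A_x = -1/3  [AD · CB = 190/3 ∩ 2·signedArea(ABD) = 160/3]
2. A_y = 2/3  [AD · CB = 190/3 ∩ 2·signedArea(ABD) = 160/3]
   → A = (-1/3, 2/3)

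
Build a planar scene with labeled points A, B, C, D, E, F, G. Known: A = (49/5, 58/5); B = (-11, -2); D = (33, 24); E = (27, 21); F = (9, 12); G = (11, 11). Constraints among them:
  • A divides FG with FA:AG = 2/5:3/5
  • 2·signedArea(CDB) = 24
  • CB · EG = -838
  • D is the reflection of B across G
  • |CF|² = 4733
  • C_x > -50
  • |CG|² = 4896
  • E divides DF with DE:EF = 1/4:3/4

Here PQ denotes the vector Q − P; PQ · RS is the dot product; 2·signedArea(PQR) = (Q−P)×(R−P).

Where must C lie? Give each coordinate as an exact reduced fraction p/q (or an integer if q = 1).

C = (-49, -25)

1. C_x = -49  [CB · EG = -838 ∩ 2·signedArea(CDB) = 24]
2. C_y = -25  [CB · EG = -838 ∩ 2·signedArea(CDB) = 24]
   → C = (-49, -25)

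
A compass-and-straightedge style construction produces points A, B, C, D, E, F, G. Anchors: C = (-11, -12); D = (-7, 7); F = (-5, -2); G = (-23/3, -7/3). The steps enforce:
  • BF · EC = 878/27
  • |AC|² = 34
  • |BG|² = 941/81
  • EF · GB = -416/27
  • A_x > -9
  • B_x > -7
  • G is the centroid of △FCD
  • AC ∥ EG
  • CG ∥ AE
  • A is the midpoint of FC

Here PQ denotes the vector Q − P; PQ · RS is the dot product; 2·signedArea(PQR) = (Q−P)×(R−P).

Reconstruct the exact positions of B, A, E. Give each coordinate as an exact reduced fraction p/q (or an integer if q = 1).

1. A_x = -8  [A is the midpoint of FC]
2. A_y = -7  [A is the midpoint of FC]
   → A = (-8, -7)
3. E_x = -14/3  [AC ∥ EG ∩ CG ∥ AE]
4. E_y = 8/3  [AC ∥ EG ∩ CG ∥ AE]
   → E = (-14/3, 8/3)
5. B_x = -59/9  [BF · EC = 878/27 ∩ EF · GB = -416/27]
6. B_y = 8/9  [BF · EC = 878/27 ∩ EF · GB = -416/27]
   → B = (-59/9, 8/9)

A = (-8, -7)
B = (-59/9, 8/9)
E = (-14/3, 8/3)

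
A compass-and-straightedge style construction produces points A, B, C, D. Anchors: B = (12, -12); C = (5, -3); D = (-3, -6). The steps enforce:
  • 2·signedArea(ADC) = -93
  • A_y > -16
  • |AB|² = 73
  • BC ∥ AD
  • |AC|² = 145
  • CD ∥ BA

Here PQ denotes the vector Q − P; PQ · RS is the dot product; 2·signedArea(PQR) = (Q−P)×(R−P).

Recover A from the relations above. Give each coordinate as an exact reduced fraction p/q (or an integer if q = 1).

A = (4, -15)

1. A_x = 4  [BC ∥ AD ∩ CD ∥ BA]
2. A_y = -15  [BC ∥ AD ∩ CD ∥ BA]
   → A = (4, -15)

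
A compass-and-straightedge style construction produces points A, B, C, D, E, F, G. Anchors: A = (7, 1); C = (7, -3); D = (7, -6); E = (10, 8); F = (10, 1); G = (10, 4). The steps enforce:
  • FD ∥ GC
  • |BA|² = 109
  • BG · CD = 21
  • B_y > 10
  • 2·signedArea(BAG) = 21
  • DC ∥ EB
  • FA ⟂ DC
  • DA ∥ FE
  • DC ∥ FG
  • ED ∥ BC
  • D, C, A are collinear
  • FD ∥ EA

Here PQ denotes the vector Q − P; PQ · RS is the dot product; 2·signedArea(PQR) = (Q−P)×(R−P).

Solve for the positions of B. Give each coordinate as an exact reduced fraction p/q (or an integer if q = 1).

B = (10, 11)

1. B_x = 10  [ED ∥ BC ∩ DC ∥ EB]
2. B_y = 11  [ED ∥ BC ∩ DC ∥ EB]
   → B = (10, 11)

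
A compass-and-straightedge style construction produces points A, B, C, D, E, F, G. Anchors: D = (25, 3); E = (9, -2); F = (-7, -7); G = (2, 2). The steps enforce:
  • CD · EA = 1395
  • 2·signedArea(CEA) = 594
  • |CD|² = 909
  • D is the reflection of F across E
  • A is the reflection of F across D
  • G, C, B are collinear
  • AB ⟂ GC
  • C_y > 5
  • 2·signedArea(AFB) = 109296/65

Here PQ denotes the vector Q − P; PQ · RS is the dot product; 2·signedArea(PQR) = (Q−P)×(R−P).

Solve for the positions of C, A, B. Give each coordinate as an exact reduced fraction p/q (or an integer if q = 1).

A = (57, 13)
B = (2517/65, -1234/65)
C = (-5, 6)

1. A_x = 57  [A is the reflection of F across D]
2. A_y = 13  [A is the reflection of F across D]
   → A = (57, 13)
3. C_x = -5  [2·signedArea(CEA) = 594 ∩ CD · EA = 1395]
4. C_y = 6  [2·signedArea(CEA) = 594 ∩ CD · EA = 1395]
   → C = (-5, 6)
5. B_x = 2517/65  [G, C, B are collinear ∩ AB ⟂ GC]
6. B_y = -1234/65  [G, C, B are collinear ∩ AB ⟂ GC]
   → B = (2517/65, -1234/65)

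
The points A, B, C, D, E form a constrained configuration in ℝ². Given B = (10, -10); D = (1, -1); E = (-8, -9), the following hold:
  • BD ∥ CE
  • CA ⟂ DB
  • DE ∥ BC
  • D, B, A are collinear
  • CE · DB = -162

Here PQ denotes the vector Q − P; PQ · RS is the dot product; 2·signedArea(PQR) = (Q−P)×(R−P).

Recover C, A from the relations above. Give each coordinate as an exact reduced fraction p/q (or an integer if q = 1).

1. C_x = 1  [BD ∥ CE ∩ DE ∥ BC]
2. C_y = -18  [BD ∥ CE ∩ DE ∥ BC]
   → C = (1, -18)
3. A_x = 19/2  [D, B, A are collinear ∩ CA ⟂ DB]
4. A_y = -19/2  [D, B, A are collinear ∩ CA ⟂ DB]
   → A = (19/2, -19/2)

A = (19/2, -19/2)
C = (1, -18)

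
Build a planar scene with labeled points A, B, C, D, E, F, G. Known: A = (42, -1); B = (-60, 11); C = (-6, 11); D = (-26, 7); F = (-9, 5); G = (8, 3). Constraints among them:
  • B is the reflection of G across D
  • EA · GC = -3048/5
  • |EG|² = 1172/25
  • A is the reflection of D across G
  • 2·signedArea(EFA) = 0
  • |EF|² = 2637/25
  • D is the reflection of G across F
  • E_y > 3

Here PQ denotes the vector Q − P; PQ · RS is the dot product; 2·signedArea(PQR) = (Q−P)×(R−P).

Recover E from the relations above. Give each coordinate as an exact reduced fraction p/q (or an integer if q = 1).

1. E_x = 6/5  [2·signedArea(EFA) = 0 ∩ EA · GC = -3048/5]
2. E_y = 19/5  [2·signedArea(EFA) = 0 ∩ EA · GC = -3048/5]
   → E = (6/5, 19/5)

E = (6/5, 19/5)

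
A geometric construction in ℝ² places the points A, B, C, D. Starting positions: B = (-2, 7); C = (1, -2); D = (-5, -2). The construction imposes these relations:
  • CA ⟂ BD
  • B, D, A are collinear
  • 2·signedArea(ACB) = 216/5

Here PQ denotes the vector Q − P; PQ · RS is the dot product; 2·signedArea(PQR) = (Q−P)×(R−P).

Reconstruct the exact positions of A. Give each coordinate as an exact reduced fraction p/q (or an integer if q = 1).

1. A_x = -22/5  [B, D, A are collinear ∩ CA ⟂ BD]
2. A_y = -1/5  [B, D, A are collinear ∩ CA ⟂ BD]
   → A = (-22/5, -1/5)

A = (-22/5, -1/5)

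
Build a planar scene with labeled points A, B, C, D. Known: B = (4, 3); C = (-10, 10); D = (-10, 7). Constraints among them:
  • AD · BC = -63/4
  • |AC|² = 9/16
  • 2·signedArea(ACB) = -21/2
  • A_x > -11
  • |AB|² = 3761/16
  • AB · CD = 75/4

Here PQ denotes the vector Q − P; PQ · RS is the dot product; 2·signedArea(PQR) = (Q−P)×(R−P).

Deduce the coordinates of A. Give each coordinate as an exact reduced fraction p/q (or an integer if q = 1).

A = (-10, 37/4)

1. A_x = -10  [AD · BC = -63/4 ∩ 2·signedArea(ACB) = -21/2]
2. A_y = 37/4  [AD · BC = -63/4 ∩ 2·signedArea(ACB) = -21/2]
   → A = (-10, 37/4)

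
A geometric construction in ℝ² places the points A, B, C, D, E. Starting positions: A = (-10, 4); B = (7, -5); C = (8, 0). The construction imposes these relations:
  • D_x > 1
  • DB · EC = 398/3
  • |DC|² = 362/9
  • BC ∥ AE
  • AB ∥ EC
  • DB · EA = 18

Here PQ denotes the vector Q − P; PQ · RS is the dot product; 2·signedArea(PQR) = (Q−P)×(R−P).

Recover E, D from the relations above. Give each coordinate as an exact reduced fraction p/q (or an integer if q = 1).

1. E_x = -9  [AB ∥ EC ∩ BC ∥ AE]
2. E_y = 9  [AB ∥ EC ∩ BC ∥ AE]
   → E = (-9, 9)
3. D_x = 5/3  [DB · EA = 18 ∩ DB · EC = 398/3]
4. D_y = -1/3  [DB · EA = 18 ∩ DB · EC = 398/3]
   → D = (5/3, -1/3)

D = (5/3, -1/3)
E = (-9, 9)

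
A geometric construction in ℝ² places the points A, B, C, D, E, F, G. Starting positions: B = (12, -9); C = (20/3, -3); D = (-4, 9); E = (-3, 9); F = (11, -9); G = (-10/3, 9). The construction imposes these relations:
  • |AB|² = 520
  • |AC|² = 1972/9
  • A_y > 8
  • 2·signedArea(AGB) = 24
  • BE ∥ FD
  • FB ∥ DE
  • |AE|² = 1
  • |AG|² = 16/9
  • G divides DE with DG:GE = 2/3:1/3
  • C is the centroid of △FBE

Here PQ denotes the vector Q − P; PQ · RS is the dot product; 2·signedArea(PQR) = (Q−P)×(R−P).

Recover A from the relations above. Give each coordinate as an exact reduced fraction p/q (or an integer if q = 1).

1. A_x = -2  [line 18·x + 46/3·y + -102 = 0 ∩ |AB|² = 520]
2. A_y = 9  [line 18·x + 46/3·y + -102 = 0 ∩ |AB|² = 520]
   → A = (-2, 9)

A = (-2, 9)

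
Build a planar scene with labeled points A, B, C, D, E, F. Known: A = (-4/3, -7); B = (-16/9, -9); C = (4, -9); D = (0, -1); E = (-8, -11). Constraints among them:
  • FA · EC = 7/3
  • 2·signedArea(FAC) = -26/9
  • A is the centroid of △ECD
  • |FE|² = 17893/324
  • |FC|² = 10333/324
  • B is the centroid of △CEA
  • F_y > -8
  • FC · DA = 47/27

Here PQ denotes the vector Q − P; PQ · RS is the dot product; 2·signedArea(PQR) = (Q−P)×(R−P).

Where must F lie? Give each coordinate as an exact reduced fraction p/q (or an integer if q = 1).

F = (-13/9, -15/2)

1. F_x = -13/9  [FC · DA = 47/27 ∩ FA · EC = 7/3]
2. F_y = -15/2  [FC · DA = 47/27 ∩ FA · EC = 7/3]
   → F = (-13/9, -15/2)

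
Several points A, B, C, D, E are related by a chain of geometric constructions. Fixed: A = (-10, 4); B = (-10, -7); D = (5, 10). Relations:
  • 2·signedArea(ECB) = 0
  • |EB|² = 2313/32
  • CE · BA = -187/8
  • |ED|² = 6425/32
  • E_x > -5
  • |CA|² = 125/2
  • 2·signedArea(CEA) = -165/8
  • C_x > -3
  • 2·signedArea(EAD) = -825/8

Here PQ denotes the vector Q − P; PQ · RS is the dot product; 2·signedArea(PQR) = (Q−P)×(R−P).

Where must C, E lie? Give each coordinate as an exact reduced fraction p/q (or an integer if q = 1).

C = (-5/2, 3/2)
E = (-35/8, -5/8)

1. E_x = -35/8  [line -6·x + 15·y + -135/8 = 0 ∩ |EB|² = 2313/32]
2. E_y = -5/8  [line -6·x + 15·y + -135/8 = 0 ∩ |EB|² = 2313/32]
   → E = (-35/8, -5/8)
3. C_x = -5/2  [CE · BA = -187/8 ∩ 2·signedArea(ECB) = 0]
4. C_y = 3/2  [CE · BA = -187/8 ∩ 2·signedArea(ECB) = 0]
   → C = (-5/2, 3/2)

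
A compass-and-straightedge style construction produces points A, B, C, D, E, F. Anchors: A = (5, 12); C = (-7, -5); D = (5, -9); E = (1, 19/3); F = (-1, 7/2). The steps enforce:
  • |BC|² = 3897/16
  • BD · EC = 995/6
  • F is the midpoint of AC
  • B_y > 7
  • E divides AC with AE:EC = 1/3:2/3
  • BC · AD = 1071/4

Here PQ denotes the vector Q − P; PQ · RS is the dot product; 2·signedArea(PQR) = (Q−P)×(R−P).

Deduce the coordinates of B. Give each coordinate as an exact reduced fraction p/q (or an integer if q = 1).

1. B_x = 2  [BC · AD = 1071/4 ∩ BD · EC = 995/6]
2. B_y = 31/4  [BC · AD = 1071/4 ∩ BD · EC = 995/6]
   → B = (2, 31/4)

B = (2, 31/4)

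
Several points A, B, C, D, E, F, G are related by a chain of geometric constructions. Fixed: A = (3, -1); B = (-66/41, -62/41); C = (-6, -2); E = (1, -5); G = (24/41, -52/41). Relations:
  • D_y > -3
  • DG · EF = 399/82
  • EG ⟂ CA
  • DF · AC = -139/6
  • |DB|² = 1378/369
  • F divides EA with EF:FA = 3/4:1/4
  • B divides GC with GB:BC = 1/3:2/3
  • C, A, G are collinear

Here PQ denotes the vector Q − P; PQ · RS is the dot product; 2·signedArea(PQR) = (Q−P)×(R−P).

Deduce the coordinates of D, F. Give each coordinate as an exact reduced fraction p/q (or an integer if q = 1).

1. F_x = 5/2  [F divides EA with EF:FA = 3/4:1/4]
2. F_y = -2  [F divides EA with EF:FA = 3/4:1/4]
   → F = (5/2, -2)
3. D_x = -1/123  [DG · EF = 399/82 ∩ DF · AC = -139/6]
4. D_y = -319/123  [DG · EF = 399/82 ∩ DF · AC = -139/6]
   → D = (-1/123, -319/123)

D = (-1/123, -319/123)
F = (5/2, -2)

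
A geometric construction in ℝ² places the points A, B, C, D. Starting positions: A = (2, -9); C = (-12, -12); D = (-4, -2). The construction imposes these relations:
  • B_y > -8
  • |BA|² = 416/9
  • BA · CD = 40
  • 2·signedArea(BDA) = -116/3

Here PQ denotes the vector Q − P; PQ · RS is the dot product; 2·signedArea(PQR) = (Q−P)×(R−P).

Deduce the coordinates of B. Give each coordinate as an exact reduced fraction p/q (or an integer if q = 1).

1. B_x = -14/3  [BA · CD = 40 ∩ 2·signedArea(BDA) = -116/3]
2. B_y = -23/3  [BA · CD = 40 ∩ 2·signedArea(BDA) = -116/3]
   → B = (-14/3, -23/3)

B = (-14/3, -23/3)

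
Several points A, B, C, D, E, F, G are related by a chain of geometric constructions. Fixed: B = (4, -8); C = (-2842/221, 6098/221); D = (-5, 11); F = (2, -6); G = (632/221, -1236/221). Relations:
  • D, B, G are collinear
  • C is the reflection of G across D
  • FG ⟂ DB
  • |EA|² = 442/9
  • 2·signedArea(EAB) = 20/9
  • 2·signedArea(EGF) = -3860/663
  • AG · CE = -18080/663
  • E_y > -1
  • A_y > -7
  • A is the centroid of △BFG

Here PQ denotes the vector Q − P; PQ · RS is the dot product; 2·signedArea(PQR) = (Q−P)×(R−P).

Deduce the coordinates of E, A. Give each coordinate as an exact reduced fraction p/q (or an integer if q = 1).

A = (1958/663, -4330/663)
E = (-31/663, -131/663)

1. A_x = 1958/663  [A is the centroid of △BFG]
2. A_y = -4330/663  [A is the centroid of △BFG]
   → A = (1958/663, -4330/663)
3. E_x = -31/663  [2·signedArea(EGF) = -3860/663 ∩ 2·signedArea(EAB) = 20/9]
4. E_y = -131/663  [2·signedArea(EGF) = -3860/663 ∩ 2·signedArea(EAB) = 20/9]
   → E = (-31/663, -131/663)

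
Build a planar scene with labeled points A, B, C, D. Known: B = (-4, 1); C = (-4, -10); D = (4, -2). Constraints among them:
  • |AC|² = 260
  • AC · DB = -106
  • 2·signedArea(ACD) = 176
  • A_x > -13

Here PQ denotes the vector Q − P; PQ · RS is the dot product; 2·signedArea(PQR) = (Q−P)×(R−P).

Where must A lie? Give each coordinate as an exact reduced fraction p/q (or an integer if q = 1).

A = (-12, 4)

1. A_x = -12  [AC · DB = -106 ∩ 2·signedArea(ACD) = 176]
2. A_y = 4  [AC · DB = -106 ∩ 2·signedArea(ACD) = 176]
   → A = (-12, 4)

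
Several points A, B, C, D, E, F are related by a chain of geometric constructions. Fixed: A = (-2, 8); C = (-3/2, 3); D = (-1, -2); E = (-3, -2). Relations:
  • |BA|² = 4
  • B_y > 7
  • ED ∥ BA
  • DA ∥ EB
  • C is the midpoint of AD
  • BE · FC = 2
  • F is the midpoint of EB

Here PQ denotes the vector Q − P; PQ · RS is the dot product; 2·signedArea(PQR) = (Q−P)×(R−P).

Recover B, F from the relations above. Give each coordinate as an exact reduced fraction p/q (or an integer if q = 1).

1. B_x = -4  [ED ∥ BA ∩ DA ∥ EB]
2. B_y = 8  [ED ∥ BA ∩ DA ∥ EB]
   → B = (-4, 8)
3. F_x = -7/2  [F is the midpoint of EB]
4. F_y = 3  [F is the midpoint of EB]
   → F = (-7/2, 3)

B = (-4, 8)
F = (-7/2, 3)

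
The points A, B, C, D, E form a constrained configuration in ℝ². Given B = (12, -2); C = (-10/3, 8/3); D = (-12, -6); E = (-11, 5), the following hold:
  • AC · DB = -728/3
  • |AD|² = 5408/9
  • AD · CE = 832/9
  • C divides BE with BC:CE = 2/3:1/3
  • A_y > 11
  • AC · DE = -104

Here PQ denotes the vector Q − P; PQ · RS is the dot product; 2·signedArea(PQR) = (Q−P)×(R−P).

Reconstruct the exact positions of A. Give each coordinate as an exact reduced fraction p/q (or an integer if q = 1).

1. A_x = 16/3  [AC · DE = -104 ∩ AD · CE = 832/9]
2. A_y = 34/3  [AC · DE = -104 ∩ AD · CE = 832/9]
   → A = (16/3, 34/3)

A = (16/3, 34/3)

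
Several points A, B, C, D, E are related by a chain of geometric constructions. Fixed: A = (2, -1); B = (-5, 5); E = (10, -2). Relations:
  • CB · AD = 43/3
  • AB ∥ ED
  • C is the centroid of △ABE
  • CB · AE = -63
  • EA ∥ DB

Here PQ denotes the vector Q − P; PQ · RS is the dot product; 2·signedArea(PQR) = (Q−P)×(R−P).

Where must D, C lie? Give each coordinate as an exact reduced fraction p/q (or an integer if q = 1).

1. D_x = 3  [EA ∥ DB ∩ AB ∥ ED]
2. D_y = 4  [EA ∥ DB ∩ AB ∥ ED]
   → D = (3, 4)
3. C_x = 7/3  [C is the centroid of △ABE]
4. C_y = 2/3  [C is the centroid of △ABE]
   → C = (7/3, 2/3)

C = (7/3, 2/3)
D = (3, 4)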